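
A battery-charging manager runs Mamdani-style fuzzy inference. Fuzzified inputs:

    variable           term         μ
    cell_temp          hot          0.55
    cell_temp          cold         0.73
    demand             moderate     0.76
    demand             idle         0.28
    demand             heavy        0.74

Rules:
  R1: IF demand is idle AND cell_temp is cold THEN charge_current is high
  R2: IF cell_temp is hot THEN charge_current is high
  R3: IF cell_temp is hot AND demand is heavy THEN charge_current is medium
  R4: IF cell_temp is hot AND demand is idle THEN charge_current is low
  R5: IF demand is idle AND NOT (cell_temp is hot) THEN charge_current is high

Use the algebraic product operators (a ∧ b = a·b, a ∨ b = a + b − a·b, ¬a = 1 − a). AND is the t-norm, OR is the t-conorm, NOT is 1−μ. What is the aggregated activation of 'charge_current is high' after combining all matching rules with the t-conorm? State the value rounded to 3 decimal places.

R1: idle=0.28, cold=0.73; AND[a·b] → w = 0.2044
R2: hot=0.55 → w = 0.5500
R3: hot=0.55, heavy=0.74; AND[a·b] → w = 0.4070
R4: hot=0.55, idle=0.28; AND[a·b] → w = 0.1540
R5: idle=0.28, ¬hot=1−0.55=0.45; AND[a·b] → w = 0.1260
Rules with consequent 'high': {R1, R2, R5} → strengths 0.2044, 0.5500, 0.1260
Aggregate via t-conorm [a + b − a·b]: 0.6871

0.687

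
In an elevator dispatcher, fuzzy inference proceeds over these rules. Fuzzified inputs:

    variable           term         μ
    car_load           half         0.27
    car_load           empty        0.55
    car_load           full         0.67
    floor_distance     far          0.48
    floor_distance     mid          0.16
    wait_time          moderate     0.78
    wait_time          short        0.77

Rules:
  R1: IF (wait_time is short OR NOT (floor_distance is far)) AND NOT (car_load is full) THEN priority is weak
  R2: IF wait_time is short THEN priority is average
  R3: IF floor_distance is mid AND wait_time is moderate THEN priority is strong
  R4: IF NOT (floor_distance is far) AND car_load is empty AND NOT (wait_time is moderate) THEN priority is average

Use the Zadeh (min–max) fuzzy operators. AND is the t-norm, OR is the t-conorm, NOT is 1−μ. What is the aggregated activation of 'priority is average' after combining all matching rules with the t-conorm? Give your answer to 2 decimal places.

0.77

R1: (short=0.77 OR ¬far=1−0.48=0.52) = 0.77; AND[min(a, b)] with ¬full=1−0.67=0.33 → w = 0.33
R2: short=0.77 → w = 0.77
R3: mid=0.16, moderate=0.78; AND[min(a, b)] → w = 0.16
R4: ¬far=1−0.48=0.52, empty=0.55, ¬moderate=1−0.78=0.22; AND[min(a, b)] → w = 0.22
Rules with consequent 'average': {R2, R4} → strengths 0.77, 0.22
Aggregate via t-conorm [max(a, b)]: 0.77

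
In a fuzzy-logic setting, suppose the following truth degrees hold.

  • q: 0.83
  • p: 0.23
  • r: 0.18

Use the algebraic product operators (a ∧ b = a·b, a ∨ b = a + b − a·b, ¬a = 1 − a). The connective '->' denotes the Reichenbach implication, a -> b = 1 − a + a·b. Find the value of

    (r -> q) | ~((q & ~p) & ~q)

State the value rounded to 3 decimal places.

0.997

r -> q  [Reichenbach: 1 − a + a·b] with a=0.1800, b=0.8300 → 0.9694
~p = 1 − 0.2300 = 0.7700
q & ~p = a·b on (0.8300, 0.7700) = 0.6391
~q = 1 − 0.8300 = 0.1700
(q & ~p) & ~q = a·b on (0.6391, 0.1700) = 0.1086
~((q & ~p) & ~q) = 1 − 0.1086 = 0.8914
(r -> q) | ~((q & ~p) & ~q) = a + b − a·b on (0.9694, 0.8914) = 0.9967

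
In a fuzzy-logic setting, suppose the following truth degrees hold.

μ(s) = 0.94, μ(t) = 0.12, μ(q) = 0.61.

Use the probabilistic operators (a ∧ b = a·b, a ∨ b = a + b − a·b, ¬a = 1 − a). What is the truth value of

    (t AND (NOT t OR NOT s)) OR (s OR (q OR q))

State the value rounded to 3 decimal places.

0.992

NOT t = 1 − 0.1200 = 0.8800
NOT s = 1 − 0.9400 = 0.0600
NOT t OR NOT s = a + b − a·b on (0.8800, 0.0600) = 0.8872
t AND (NOT t OR NOT s) = a·b on (0.1200, 0.8872) = 0.1065
q OR q = a + b − a·b on (0.6100, 0.6100) = 0.8479
s OR (q OR q) = a + b − a·b on (0.9400, 0.8479) = 0.9909
(t AND (NOT t OR NOT s)) OR (s OR (q OR q)) = a + b − a·b on (0.1065, 0.9909) = 0.9918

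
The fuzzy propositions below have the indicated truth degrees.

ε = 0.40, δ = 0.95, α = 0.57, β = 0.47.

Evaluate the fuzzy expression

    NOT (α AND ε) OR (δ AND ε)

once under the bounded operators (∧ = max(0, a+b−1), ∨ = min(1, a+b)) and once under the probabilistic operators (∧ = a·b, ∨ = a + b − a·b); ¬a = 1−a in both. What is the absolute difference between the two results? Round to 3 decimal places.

0.141

Under bounded:
  α AND ε = max(0, a+b−1) on (0.57, 0.40) = 0.00
  NOT (α AND ε) = 1 − 0.00 = 1.00
  δ AND ε = max(0, a+b−1) on (0.95, 0.40) = 0.35
  NOT (α AND ε) OR (δ AND ε) = min(1, a+b) on (1.00, 0.35) = 1.00
  → value = 1.0000
Under probabilistic:
  α AND ε = a·b on (0.5700, 0.4000) = 0.2280
  NOT (α AND ε) = 1 − 0.2280 = 0.7720
  δ AND ε = a·b on (0.9500, 0.4000) = 0.3800
  NOT (α AND ε) OR (δ AND ε) = a + b − a·b on (0.7720, 0.3800) = 0.8586
  → value = 0.8586
|1.0000 − 0.8586| = 0.141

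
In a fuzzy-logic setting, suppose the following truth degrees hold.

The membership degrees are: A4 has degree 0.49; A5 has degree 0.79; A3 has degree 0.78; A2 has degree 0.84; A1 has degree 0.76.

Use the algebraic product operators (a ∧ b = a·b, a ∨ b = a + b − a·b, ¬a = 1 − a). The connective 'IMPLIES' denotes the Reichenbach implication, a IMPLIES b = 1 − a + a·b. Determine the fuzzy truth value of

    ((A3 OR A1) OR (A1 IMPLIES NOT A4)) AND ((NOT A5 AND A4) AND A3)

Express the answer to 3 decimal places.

A3 OR A1 = a + b − a·b on (0.7800, 0.7600) = 0.9472
NOT A4 = 1 − 0.4900 = 0.5100
A1 IMPLIES NOT A4  [Reichenbach: 1 − a + a·b] with a=0.7600, b=0.5100 → 0.6276
(A3 OR A1) OR (A1 IMPLIES NOT A4) = a + b − a·b on (0.9472, 0.6276) = 0.9803
NOT A5 = 1 − 0.7900 = 0.2100
NOT A5 AND A4 = a·b on (0.2100, 0.4900) = 0.1029
(NOT A5 AND A4) AND A3 = a·b on (0.1029, 0.7800) = 0.0803
((A3 OR A1) OR (A1 IMPLIES NOT A4)) AND ((NOT A5 AND A4) AND A3) = a·b on (0.9803, 0.0803) = 0.0787

0.079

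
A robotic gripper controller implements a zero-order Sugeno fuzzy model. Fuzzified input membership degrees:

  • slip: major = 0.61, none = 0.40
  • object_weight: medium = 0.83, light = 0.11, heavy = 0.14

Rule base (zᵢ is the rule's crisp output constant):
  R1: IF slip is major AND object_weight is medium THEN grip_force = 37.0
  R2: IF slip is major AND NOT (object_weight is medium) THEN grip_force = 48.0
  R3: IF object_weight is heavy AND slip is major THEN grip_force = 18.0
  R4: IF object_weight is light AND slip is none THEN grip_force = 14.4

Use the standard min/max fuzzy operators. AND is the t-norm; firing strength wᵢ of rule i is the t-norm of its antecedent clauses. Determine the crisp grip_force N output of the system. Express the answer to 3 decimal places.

33.819

R1 (z=37.0): major=0.61, medium=0.83; AND[min(a, b)] → w = 0.61
R2 (z=48.0): major=0.61, ¬medium=1−0.83=0.17; AND[min(a, b)] → w = 0.17
R3 (z=18.0): heavy=0.14, major=0.61; AND[min(a, b)] → w = 0.14
R4 (z=14.4): light=0.11, none=0.40; AND[min(a, b)] → w = 0.11
Weighted average = (0.61·37.0 + 0.17·48.0 + 0.14·18.0 + 0.11·14.4) / (0.61 + 0.17 + 0.14 + 0.11)
  = 34.8340 / 1.0300 = 33.819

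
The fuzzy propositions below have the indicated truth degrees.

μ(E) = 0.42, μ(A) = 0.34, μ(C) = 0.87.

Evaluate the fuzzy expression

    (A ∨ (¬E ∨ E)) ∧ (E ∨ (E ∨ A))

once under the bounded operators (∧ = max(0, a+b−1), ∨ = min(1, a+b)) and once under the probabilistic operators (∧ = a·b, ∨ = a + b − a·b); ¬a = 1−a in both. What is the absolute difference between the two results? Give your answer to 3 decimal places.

Under bounded:
  ¬E = 1 − 0.42 = 0.58
  ¬E ∨ E = min(1, a+b) on (0.58, 0.42) = 1.00
  A ∨ (¬E ∨ E) = min(1, a+b) on (0.34, 1.00) = 1.00
  E ∨ A = min(1, a+b) on (0.42, 0.34) = 0.76
  E ∨ (E ∨ A) = min(1, a+b) on (0.42, 0.76) = 1.00
  (A ∨ (¬E ∨ E)) ∧ (E ∨ (E ∨ A)) = max(0, a+b−1) on (1.00, 1.00) = 1.00
  → value = 1.0000
Under probabilistic:
  ¬E = 1 − 0.4200 = 0.5800
  ¬E ∨ E = a + b − a·b on (0.5800, 0.4200) = 0.7564
  A ∨ (¬E ∨ E) = a + b − a·b on (0.3400, 0.7564) = 0.8392
  E ∨ A = a + b − a·b on (0.4200, 0.3400) = 0.6172
  E ∨ (E ∨ A) = a + b − a·b on (0.4200, 0.6172) = 0.7780
  (A ∨ (¬E ∨ E)) ∧ (E ∨ (E ∨ A)) = a·b on (0.8392, 0.7780) = 0.6529
  → value = 0.6529
|1.0000 − 0.6529| = 0.347

0.347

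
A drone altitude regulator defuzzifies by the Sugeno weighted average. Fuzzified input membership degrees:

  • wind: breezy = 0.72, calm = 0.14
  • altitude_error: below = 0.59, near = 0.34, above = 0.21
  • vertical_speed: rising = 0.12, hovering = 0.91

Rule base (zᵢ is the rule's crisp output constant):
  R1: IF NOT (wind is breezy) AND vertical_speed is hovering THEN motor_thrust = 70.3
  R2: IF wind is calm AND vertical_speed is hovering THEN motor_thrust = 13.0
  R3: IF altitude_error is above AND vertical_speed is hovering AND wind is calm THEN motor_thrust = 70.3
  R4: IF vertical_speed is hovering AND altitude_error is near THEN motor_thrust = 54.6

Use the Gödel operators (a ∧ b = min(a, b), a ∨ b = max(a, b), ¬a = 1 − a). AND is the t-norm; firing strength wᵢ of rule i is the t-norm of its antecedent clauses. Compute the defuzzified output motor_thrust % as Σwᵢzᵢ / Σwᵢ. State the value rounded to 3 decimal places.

55.456

R1 (z=70.3): ¬breezy=1−0.72=0.28, hovering=0.91; AND[min(a, b)] → w = 0.28
R2 (z=13.0): calm=0.14, hovering=0.91; AND[min(a, b)] → w = 0.14
R3 (z=70.3): above=0.21, hovering=0.91, calm=0.14; AND[min(a, b)] → w = 0.14
R4 (z=54.6): hovering=0.91, near=0.34; AND[min(a, b)] → w = 0.34
Weighted average = (0.28·70.3 + 0.14·13.0 + 0.14·70.3 + 0.34·54.6) / (0.28 + 0.14 + 0.14 + 0.34)
  = 49.9100 / 0.9000 = 55.456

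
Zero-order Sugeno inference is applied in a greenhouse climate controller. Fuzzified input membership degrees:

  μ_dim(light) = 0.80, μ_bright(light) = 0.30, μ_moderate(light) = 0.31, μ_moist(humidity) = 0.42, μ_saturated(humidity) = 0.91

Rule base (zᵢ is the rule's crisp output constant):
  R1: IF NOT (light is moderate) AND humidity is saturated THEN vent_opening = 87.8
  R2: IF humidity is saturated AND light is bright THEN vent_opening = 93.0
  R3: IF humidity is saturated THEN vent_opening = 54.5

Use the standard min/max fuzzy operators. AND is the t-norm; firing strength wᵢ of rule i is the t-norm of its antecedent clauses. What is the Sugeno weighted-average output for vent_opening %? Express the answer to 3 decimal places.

72.672

R1 (z=87.8): ¬moderate=1−0.31=0.69, saturated=0.91; AND[min(a, b)] → w = 0.69
R2 (z=93.0): saturated=0.91, bright=0.30; AND[min(a, b)] → w = 0.30
R3 (z=54.5): saturated=0.91 → w = 0.91
Weighted average = (0.69·87.8 + 0.30·93.0 + 0.91·54.5) / (0.69 + 0.30 + 0.91)
  = 138.0770 / 1.9000 = 72.672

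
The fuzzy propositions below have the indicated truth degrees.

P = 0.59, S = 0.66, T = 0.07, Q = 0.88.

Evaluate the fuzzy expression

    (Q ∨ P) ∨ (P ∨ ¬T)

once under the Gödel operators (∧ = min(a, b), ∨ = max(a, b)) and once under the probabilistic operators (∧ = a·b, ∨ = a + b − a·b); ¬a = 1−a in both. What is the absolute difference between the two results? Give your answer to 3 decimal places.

Under Gödel:
  Q ∨ P = max(a, b) on (0.88, 0.59) = 0.88
  ¬T = 1 − 0.07 = 0.93
  P ∨ ¬T = max(a, b) on (0.59, 0.93) = 0.93
  (Q ∨ P) ∨ (P ∨ ¬T) = max(a, b) on (0.88, 0.93) = 0.93
  → value = 0.9300
Under probabilistic:
  Q ∨ P = a + b − a·b on (0.8800, 0.5900) = 0.9508
  ¬T = 1 − 0.0700 = 0.9300
  P ∨ ¬T = a + b − a·b on (0.5900, 0.9300) = 0.9713
  (Q ∨ P) ∨ (P ∨ ¬T) = a + b − a·b on (0.9508, 0.9713) = 0.9986
  → value = 0.9986
|0.9300 − 0.9986| = 0.069

0.069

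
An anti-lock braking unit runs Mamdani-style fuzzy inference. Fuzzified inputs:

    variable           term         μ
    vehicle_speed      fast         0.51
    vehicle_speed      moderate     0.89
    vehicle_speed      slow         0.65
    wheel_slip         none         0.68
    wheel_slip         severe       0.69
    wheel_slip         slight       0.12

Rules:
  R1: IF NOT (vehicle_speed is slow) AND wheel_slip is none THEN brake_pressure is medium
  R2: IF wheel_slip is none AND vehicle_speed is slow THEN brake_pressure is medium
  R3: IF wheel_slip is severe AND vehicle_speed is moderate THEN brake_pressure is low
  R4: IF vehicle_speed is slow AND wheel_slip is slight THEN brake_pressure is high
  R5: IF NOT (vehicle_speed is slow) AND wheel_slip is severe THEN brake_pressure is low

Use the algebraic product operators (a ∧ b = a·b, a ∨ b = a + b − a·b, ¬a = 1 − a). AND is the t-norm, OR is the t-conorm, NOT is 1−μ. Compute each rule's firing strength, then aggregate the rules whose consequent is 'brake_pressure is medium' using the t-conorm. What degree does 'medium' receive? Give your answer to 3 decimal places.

0.575

R1: ¬slow=1−0.65=0.35, none=0.68; AND[a·b] → w = 0.2380
R2: none=0.68, slow=0.65; AND[a·b] → w = 0.4420
R3: severe=0.69, moderate=0.89; AND[a·b] → w = 0.6141
R4: slow=0.65, slight=0.12; AND[a·b] → w = 0.0780
R5: ¬slow=1−0.65=0.35, severe=0.69; AND[a·b] → w = 0.2415
Rules with consequent 'medium': {R1, R2} → strengths 0.2380, 0.4420
Aggregate via t-conorm [a + b − a·b]: 0.5748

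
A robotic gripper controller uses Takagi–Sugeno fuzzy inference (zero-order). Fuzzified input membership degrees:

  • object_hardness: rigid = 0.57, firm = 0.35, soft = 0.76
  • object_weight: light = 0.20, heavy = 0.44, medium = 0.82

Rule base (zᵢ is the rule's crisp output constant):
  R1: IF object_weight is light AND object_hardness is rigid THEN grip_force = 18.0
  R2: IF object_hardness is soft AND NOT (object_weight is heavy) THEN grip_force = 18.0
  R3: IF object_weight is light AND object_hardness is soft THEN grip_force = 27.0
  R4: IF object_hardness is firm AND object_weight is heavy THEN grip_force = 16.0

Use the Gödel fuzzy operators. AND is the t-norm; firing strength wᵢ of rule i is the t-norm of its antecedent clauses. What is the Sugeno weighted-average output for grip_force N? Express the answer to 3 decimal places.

18.840

R1 (z=18.0): light=0.20, rigid=0.57; AND[min(a, b)] → w = 0.20
R2 (z=18.0): soft=0.76, ¬heavy=1−0.44=0.56; AND[min(a, b)] → w = 0.56
R3 (z=27.0): light=0.20, soft=0.76; AND[min(a, b)] → w = 0.20
R4 (z=16.0): firm=0.35, heavy=0.44; AND[min(a, b)] → w = 0.35
Weighted average = (0.20·18.0 + 0.56·18.0 + 0.20·27.0 + 0.35·16.0) / (0.20 + 0.56 + 0.20 + 0.35)
  = 24.6800 / 1.3100 = 18.840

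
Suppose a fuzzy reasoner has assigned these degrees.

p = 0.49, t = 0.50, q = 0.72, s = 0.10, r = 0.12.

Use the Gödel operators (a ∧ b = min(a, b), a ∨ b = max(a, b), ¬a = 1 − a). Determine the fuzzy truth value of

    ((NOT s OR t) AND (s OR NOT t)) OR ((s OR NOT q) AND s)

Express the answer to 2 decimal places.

NOT s = 1 − 0.10 = 0.90
NOT s OR t = max(a, b) on (0.90, 0.50) = 0.90
NOT t = 1 − 0.50 = 0.50
s OR NOT t = max(a, b) on (0.10, 0.50) = 0.50
(NOT s OR t) AND (s OR NOT t) = min(a, b) on (0.90, 0.50) = 0.50
NOT q = 1 − 0.72 = 0.28
s OR NOT q = max(a, b) on (0.10, 0.28) = 0.28
(s OR NOT q) AND s = min(a, b) on (0.28, 0.10) = 0.10
((NOT s OR t) AND (s OR NOT t)) OR ((s OR NOT q) AND s) = max(a, b) on (0.50, 0.10) = 0.50

0.50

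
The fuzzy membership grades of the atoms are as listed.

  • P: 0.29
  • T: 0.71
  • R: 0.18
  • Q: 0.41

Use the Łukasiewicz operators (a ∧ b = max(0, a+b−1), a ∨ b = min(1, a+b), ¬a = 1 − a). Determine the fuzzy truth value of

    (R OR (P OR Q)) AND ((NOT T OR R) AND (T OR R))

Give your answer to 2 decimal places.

0.24

P OR Q = min(1, a+b) on (0.29, 0.41) = 0.70
R OR (P OR Q) = min(1, a+b) on (0.18, 0.70) = 0.88
NOT T = 1 − 0.71 = 0.29
NOT T OR R = min(1, a+b) on (0.29, 0.18) = 0.47
T OR R = min(1, a+b) on (0.71, 0.18) = 0.89
(NOT T OR R) AND (T OR R) = max(0, a+b−1) on (0.47, 0.89) = 0.36
(R OR (P OR Q)) AND ((NOT T OR R) AND (T OR R)) = max(0, a+b−1) on (0.88, 0.36) = 0.24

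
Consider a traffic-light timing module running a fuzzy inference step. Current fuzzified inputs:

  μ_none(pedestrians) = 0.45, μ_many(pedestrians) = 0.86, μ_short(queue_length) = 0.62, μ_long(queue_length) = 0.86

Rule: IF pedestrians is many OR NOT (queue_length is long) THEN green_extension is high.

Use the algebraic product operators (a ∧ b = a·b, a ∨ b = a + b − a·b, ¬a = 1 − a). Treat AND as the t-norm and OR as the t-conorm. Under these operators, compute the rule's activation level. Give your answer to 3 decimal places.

0.880

firing strength: many=0.86, ¬long=1−0.86=0.14; OR[a + b − a·b] → w = 0.8796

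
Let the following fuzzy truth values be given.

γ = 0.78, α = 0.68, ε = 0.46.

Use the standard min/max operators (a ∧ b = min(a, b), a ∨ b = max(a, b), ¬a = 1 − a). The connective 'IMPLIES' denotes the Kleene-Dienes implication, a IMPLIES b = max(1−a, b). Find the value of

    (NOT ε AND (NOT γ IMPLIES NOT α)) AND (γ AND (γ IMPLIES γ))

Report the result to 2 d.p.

NOT ε = 1 − 0.46 = 0.54
NOT γ = 1 − 0.78 = 0.22
NOT α = 1 − 0.68 = 0.32
NOT γ IMPLIES NOT α  [Kleene-Dienes: max(1−a, b)] with a=0.22, b=0.32 → 0.78
NOT ε AND (NOT γ IMPLIES NOT α) = min(a, b) on (0.54, 0.78) = 0.54
γ IMPLIES γ  [Kleene-Dienes: max(1−a, b)] with a=0.78, b=0.78 → 0.78
γ AND (γ IMPLIES γ) = min(a, b) on (0.78, 0.78) = 0.78
(NOT ε AND (NOT γ IMPLIES NOT α)) AND (γ AND (γ IMPLIES γ)) = min(a, b) on (0.54, 0.78) = 0.54

0.54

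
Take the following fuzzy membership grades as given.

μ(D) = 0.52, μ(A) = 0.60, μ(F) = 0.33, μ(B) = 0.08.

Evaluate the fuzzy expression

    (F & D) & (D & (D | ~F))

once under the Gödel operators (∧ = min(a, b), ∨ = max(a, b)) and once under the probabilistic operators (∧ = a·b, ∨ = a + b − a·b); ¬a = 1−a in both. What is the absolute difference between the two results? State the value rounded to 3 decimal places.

Under Gödel:
  F & D = min(a, b) on (0.33, 0.52) = 0.33
  ~F = 1 − 0.33 = 0.67
  D | ~F = max(a, b) on (0.52, 0.67) = 0.67
  D & (D | ~F) = min(a, b) on (0.52, 0.67) = 0.52
  (F & D) & (D & (D | ~F)) = min(a, b) on (0.33, 0.52) = 0.33
  → value = 0.3300
Under probabilistic:
  F & D = a·b on (0.3300, 0.5200) = 0.1716
  ~F = 1 − 0.3300 = 0.6700
  D | ~F = a + b − a·b on (0.5200, 0.6700) = 0.8416
  D & (D | ~F) = a·b on (0.5200, 0.8416) = 0.4376
  (F & D) & (D & (D | ~F)) = a·b on (0.1716, 0.4376) = 0.0751
  → value = 0.0751
|0.3300 − 0.0751| = 0.255

0.255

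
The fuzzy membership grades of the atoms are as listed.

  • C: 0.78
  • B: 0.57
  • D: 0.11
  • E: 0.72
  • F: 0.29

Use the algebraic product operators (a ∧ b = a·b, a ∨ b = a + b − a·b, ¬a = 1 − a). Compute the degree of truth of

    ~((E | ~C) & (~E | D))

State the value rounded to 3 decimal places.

~C = 1 − 0.7800 = 0.2200
E | ~C = a + b − a·b on (0.7200, 0.2200) = 0.7816
~E = 1 − 0.7200 = 0.2800
~E | D = a + b − a·b on (0.2800, 0.1100) = 0.3592
(E | ~C) & (~E | D) = a·b on (0.7816, 0.3592) = 0.2808
~((E | ~C) & (~E | D)) = 1 − 0.2808 = 0.7192

0.719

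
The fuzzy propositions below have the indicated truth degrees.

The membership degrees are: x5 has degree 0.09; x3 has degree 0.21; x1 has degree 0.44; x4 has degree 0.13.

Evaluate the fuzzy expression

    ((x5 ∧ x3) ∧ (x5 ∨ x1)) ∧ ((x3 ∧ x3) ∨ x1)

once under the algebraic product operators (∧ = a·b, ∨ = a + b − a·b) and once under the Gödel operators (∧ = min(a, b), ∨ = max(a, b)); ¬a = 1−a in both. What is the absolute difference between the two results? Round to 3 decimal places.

Under algebraic product:
  x5 ∧ x3 = a·b on (0.0900, 0.2100) = 0.0189
  x5 ∨ x1 = a + b − a·b on (0.0900, 0.4400) = 0.4904
  (x5 ∧ x3) ∧ (x5 ∨ x1) = a·b on (0.0189, 0.4904) = 0.0093
  x3 ∧ x3 = a·b on (0.2100, 0.2100) = 0.0441
  (x3 ∧ x3) ∨ x1 = a + b − a·b on (0.0441, 0.4400) = 0.4647
  ((x5 ∧ x3) ∧ (x5 ∨ x1)) ∧ ((x3 ∧ x3) ∨ x1) = a·b on (0.0093, 0.4647) = 0.0043
  → value = 0.0043
Under Gödel:
  x5 ∧ x3 = min(a, b) on (0.09, 0.21) = 0.09
  x5 ∨ x1 = max(a, b) on (0.09, 0.44) = 0.44
  (x5 ∧ x3) ∧ (x5 ∨ x1) = min(a, b) on (0.09, 0.44) = 0.09
  x3 ∧ x3 = min(a, b) on (0.21, 0.21) = 0.21
  (x3 ∧ x3) ∨ x1 = max(a, b) on (0.21, 0.44) = 0.44
  ((x5 ∧ x3) ∧ (x5 ∨ x1)) ∧ ((x3 ∧ x3) ∨ x1) = min(a, b) on (0.09, 0.44) = 0.09
  → value = 0.0900
|0.0043 − 0.0900| = 0.086

0.086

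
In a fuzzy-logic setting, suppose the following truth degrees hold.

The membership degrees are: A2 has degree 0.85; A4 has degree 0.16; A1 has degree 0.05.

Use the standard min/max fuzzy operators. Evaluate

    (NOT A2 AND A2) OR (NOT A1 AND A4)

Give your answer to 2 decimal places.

0.16

NOT A2 = 1 − 0.85 = 0.15
NOT A2 AND A2 = min(a, b) on (0.15, 0.85) = 0.15
NOT A1 = 1 − 0.05 = 0.95
NOT A1 AND A4 = min(a, b) on (0.95, 0.16) = 0.16
(NOT A2 AND A2) OR (NOT A1 AND A4) = max(a, b) on (0.15, 0.16) = 0.16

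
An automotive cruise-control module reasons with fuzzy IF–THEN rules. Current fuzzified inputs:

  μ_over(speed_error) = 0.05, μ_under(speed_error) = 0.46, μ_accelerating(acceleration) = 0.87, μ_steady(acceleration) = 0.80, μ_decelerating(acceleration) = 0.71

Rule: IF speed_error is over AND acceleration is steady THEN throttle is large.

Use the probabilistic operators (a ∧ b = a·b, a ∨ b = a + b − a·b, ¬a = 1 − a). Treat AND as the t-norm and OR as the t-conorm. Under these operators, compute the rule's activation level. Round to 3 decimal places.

0.040

firing strength: over=0.05, steady=0.80; AND[a·b] → w = 0.0400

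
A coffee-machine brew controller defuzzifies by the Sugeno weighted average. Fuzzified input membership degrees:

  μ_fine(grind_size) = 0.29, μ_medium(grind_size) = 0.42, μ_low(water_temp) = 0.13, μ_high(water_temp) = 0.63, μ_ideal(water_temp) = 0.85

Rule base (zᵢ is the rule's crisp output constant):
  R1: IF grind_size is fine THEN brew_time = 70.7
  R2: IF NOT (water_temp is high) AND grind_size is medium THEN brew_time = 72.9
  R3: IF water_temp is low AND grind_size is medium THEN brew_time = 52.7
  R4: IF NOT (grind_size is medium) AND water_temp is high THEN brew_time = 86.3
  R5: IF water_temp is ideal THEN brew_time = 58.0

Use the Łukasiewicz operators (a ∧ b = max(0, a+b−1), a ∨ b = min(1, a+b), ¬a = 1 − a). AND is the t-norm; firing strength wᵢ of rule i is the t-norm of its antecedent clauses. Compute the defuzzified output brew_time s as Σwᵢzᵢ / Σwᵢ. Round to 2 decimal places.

R1 (z=70.7): fine=0.29 → w = 0.29
R2 (z=72.9): ¬high=1−0.63=0.37, medium=0.42; AND[max(0, a+b−1)] → w = 0.00
R3 (z=52.7): low=0.13, medium=0.42; AND[max(0, a+b−1)] → w = 0.00
R4 (z=86.3): ¬medium=1−0.42=0.58, high=0.63; AND[max(0, a+b−1)] → w = 0.21
R5 (z=58.0): ideal=0.85 → w = 0.85
Weighted average = (0.29·70.7 + 0.00·72.9 + 0.00·52.7 + 0.21·86.3 + 0.85·58.0) / (0.29 + 0.00 + 0.00 + 0.21 + 0.85)
  = 87.9260 / 1.3500 = 65.13

65.13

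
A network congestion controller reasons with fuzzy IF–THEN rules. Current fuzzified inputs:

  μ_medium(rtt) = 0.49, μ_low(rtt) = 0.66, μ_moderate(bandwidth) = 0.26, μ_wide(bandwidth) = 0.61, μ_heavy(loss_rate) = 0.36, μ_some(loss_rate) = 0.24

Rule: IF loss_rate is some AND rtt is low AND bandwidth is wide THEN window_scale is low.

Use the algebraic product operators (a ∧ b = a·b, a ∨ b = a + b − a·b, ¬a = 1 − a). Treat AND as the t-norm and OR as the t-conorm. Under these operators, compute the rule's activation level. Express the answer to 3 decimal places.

0.097

firing strength: some=0.24, low=0.66, wide=0.61; AND[a·b] → w = 0.0966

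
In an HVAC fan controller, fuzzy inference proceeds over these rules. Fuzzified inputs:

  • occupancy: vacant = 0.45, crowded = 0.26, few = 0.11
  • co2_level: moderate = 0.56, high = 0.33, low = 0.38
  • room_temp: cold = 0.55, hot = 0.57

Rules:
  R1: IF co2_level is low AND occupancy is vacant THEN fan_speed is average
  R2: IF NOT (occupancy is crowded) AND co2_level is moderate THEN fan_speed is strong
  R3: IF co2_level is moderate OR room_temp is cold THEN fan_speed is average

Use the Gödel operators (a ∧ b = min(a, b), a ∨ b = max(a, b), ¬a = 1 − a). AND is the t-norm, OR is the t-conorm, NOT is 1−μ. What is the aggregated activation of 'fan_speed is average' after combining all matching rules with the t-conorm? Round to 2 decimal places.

0.56

R1: low=0.38, vacant=0.45; AND[min(a, b)] → w = 0.38
R2: ¬crowded=1−0.26=0.74, moderate=0.56; AND[min(a, b)] → w = 0.56
R3: moderate=0.56, cold=0.55; OR[max(a, b)] → w = 0.56
Rules with consequent 'average': {R1, R3} → strengths 0.38, 0.56
Aggregate via t-conorm [max(a, b)]: 0.56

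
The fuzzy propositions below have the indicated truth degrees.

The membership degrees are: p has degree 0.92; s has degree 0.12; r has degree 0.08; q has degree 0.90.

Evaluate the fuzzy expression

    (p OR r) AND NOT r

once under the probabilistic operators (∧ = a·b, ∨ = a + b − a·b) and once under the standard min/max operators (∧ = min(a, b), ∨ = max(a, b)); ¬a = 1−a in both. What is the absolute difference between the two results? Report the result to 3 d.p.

Under probabilistic:
  p OR r = a + b − a·b on (0.9200, 0.0800) = 0.9264
  NOT r = 1 − 0.0800 = 0.9200
  (p OR r) AND NOT r = a·b on (0.9264, 0.9200) = 0.8523
  → value = 0.8523
Under standard min/max:
  p OR r = max(a, b) on (0.92, 0.08) = 0.92
  NOT r = 1 − 0.08 = 0.92
  (p OR r) AND NOT r = min(a, b) on (0.92, 0.92) = 0.92
  → value = 0.9200
|0.8523 − 0.9200| = 0.068

0.068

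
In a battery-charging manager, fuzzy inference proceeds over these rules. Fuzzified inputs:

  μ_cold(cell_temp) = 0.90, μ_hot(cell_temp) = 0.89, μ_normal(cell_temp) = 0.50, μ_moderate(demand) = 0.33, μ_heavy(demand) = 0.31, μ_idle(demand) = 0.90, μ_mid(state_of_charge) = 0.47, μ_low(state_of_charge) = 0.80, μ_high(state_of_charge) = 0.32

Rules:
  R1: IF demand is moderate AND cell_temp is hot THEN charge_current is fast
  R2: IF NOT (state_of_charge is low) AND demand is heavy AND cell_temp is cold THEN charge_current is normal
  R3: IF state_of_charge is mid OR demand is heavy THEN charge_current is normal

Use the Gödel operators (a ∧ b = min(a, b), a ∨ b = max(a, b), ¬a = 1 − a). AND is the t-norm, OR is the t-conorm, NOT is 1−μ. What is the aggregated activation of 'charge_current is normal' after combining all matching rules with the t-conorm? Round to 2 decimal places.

R1: moderate=0.33, hot=0.89; AND[min(a, b)] → w = 0.33
R2: ¬low=1−0.80=0.20, heavy=0.31, cold=0.90; AND[min(a, b)] → w = 0.20
R3: mid=0.47, heavy=0.31; OR[max(a, b)] → w = 0.47
Rules with consequent 'normal': {R2, R3} → strengths 0.20, 0.47
Aggregate via t-conorm [max(a, b)]: 0.47

0.47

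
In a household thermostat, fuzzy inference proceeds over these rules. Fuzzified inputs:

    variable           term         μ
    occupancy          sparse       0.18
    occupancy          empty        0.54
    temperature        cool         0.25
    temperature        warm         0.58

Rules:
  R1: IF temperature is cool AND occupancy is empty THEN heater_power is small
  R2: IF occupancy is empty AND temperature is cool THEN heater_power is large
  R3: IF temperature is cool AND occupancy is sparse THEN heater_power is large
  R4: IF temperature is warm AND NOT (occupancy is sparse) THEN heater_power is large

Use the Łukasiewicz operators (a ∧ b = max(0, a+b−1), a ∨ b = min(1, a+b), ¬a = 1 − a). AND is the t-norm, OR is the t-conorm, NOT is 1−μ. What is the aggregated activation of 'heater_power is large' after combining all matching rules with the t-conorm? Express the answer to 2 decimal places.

R1: cool=0.25, empty=0.54; AND[max(0, a+b−1)] → w = 0.00
R2: empty=0.54, cool=0.25; AND[max(0, a+b−1)] → w = 0.00
R3: cool=0.25, sparse=0.18; AND[max(0, a+b−1)] → w = 0.00
R4: warm=0.58, ¬sparse=1−0.18=0.82; AND[max(0, a+b−1)] → w = 0.40
Rules with consequent 'large': {R2, R3, R4} → strengths 0.00, 0.00, 0.40
Aggregate via t-conorm [min(1, a+b)]: 0.40

0.40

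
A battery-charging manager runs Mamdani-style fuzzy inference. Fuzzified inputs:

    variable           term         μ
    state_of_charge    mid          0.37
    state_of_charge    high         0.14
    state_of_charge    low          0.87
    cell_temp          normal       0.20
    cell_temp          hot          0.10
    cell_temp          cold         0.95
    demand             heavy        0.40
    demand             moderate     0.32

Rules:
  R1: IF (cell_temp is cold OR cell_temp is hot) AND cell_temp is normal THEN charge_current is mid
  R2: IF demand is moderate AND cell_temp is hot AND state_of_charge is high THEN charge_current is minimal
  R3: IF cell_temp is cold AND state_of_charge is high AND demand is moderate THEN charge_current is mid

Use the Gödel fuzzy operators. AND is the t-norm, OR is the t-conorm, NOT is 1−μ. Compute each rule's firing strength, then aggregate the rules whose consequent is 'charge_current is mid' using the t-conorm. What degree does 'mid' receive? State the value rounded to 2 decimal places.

R1: (cold=0.95 OR hot=0.10) = 0.95; AND[min(a, b)] with normal=0.20 → w = 0.20
R2: moderate=0.32, hot=0.10, high=0.14; AND[min(a, b)] → w = 0.10
R3: cold=0.95, high=0.14, moderate=0.32; AND[min(a, b)] → w = 0.14
Rules with consequent 'mid': {R1, R3} → strengths 0.20, 0.14
Aggregate via t-conorm [max(a, b)]: 0.20

0.20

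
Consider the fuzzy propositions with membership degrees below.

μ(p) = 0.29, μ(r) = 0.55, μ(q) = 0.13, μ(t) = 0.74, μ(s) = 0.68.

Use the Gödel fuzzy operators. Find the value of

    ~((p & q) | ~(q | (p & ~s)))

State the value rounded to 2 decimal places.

0.29

p & q = min(a, b) on (0.29, 0.13) = 0.13
~s = 1 − 0.68 = 0.32
p & ~s = min(a, b) on (0.29, 0.32) = 0.29
q | (p & ~s) = max(a, b) on (0.13, 0.29) = 0.29
~(q | (p & ~s)) = 1 − 0.29 = 0.71
(p & q) | ~(q | (p & ~s)) = max(a, b) on (0.13, 0.71) = 0.71
~((p & q) | ~(q | (p & ~s))) = 1 − 0.71 = 0.29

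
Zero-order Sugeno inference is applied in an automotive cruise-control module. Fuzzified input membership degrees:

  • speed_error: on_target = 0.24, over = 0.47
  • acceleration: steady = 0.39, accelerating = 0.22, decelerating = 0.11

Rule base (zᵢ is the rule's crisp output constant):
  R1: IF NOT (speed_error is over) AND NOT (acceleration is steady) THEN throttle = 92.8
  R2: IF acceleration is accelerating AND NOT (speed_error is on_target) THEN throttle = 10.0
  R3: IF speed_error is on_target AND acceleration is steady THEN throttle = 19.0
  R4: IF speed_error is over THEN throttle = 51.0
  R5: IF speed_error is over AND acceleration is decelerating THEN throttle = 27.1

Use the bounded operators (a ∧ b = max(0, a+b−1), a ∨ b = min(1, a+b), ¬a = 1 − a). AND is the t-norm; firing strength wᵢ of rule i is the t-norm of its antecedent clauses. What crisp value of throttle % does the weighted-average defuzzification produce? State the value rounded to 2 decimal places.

R1 (z=92.8): ¬over=1−0.47=0.53, ¬steady=1−0.39=0.61; AND[max(0, a+b−1)] → w = 0.14
R2 (z=10.0): accelerating=0.22, ¬on_target=1−0.24=0.76; AND[max(0, a+b−1)] → w = 0.00
R3 (z=19.0): on_target=0.24, steady=0.39; AND[max(0, a+b−1)] → w = 0.00
R4 (z=51.0): over=0.47 → w = 0.47
R5 (z=27.1): over=0.47, decelerating=0.11; AND[max(0, a+b−1)] → w = 0.00
Weighted average = (0.14·92.8 + 0.00·10.0 + 0.00·19.0 + 0.47·51.0 + 0.00·27.1) / (0.14 + 0.00 + 0.00 + 0.47 + 0.00)
  = 36.9620 / 0.6100 = 60.59

60.59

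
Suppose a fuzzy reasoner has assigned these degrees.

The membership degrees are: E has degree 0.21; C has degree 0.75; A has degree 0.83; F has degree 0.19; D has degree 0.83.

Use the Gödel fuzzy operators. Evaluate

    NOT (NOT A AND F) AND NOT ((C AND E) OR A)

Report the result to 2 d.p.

NOT A = 1 − 0.83 = 0.17
NOT A AND F = min(a, b) on (0.17, 0.19) = 0.17
NOT (NOT A AND F) = 1 − 0.17 = 0.83
C AND E = min(a, b) on (0.75, 0.21) = 0.21
(C AND E) OR A = max(a, b) on (0.21, 0.83) = 0.83
NOT ((C AND E) OR A) = 1 − 0.83 = 0.17
NOT (NOT A AND F) AND NOT ((C AND E) OR A) = min(a, b) on (0.83, 0.17) = 0.17

0.17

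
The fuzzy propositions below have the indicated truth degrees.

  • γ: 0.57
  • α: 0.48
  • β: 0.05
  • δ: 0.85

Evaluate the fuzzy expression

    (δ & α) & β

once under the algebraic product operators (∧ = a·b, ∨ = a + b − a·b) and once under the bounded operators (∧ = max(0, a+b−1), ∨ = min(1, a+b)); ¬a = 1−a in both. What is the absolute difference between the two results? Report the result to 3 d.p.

Under algebraic product:
  δ & α = a·b on (0.8500, 0.4800) = 0.4080
  (δ & α) & β = a·b on (0.4080, 0.0500) = 0.0204
  → value = 0.0204
Under bounded:
  δ & α = max(0, a+b−1) on (0.85, 0.48) = 0.33
  (δ & α) & β = max(0, a+b−1) on (0.33, 0.05) = 0.00
  → value = 0.0000
|0.0204 − 0.0000| = 0.020

0.020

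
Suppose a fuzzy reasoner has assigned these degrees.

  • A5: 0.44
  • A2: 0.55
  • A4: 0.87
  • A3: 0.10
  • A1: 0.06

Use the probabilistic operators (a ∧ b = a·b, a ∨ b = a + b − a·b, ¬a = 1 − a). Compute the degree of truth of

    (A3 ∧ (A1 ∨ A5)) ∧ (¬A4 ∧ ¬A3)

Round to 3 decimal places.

A1 ∨ A5 = a + b − a·b on (0.0600, 0.4400) = 0.4736
A3 ∧ (A1 ∨ A5) = a·b on (0.1000, 0.4736) = 0.0474
¬A4 = 1 − 0.8700 = 0.1300
¬A3 = 1 − 0.1000 = 0.9000
¬A4 ∧ ¬A3 = a·b on (0.1300, 0.9000) = 0.1170
(A3 ∧ (A1 ∨ A5)) ∧ (¬A4 ∧ ¬A3) = a·b on (0.0474, 0.1170) = 0.0055

0.006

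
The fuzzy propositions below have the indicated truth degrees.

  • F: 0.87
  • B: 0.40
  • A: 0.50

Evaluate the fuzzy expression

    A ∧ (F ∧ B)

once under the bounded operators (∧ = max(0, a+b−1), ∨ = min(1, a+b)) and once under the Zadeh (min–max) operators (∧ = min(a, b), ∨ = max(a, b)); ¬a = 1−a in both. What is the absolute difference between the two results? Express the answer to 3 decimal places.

Under bounded:
  F ∧ B = max(0, a+b−1) on (0.87, 0.40) = 0.27
  A ∧ (F ∧ B) = max(0, a+b−1) on (0.50, 0.27) = 0.00
  → value = 0.0000
Under Zadeh (min–max):
  F ∧ B = min(a, b) on (0.87, 0.40) = 0.40
  A ∧ (F ∧ B) = min(a, b) on (0.50, 0.40) = 0.40
  → value = 0.4000
|0.0000 − 0.4000| = 0.400

0.400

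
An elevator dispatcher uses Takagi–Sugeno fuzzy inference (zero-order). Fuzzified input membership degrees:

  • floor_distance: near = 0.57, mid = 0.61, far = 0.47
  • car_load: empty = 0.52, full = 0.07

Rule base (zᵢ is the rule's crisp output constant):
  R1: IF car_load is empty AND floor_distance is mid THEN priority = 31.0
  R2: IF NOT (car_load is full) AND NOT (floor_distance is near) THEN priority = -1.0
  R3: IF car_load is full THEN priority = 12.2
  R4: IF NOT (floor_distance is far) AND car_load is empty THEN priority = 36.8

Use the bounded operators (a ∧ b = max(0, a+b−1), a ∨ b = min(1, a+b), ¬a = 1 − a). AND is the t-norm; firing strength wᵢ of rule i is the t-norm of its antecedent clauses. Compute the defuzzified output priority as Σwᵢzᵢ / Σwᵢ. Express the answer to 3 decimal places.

R1 (z=31.0): empty=0.52, mid=0.61; AND[max(0, a+b−1)] → w = 0.13
R2 (z=-1.0): ¬full=1−0.07=0.93, ¬near=1−0.57=0.43; AND[max(0, a+b−1)] → w = 0.36
R3 (z=12.2): full=0.07 → w = 0.07
R4 (z=36.8): ¬far=1−0.47=0.53, empty=0.52; AND[max(0, a+b−1)] → w = 0.05
Weighted average = (0.13·31.0 + 0.36·-1.0 + 0.07·12.2 + 0.05·36.8) / (0.13 + 0.36 + 0.07 + 0.05)
  = 6.3640 / 0.6100 = 10.433

10.433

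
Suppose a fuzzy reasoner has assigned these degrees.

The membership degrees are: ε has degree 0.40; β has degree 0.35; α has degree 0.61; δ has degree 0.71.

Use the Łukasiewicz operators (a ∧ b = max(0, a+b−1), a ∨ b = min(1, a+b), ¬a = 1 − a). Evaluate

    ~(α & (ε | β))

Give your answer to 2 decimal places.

0.64

ε | β = min(1, a+b) on (0.40, 0.35) = 0.75
α & (ε | β) = max(0, a+b−1) on (0.61, 0.75) = 0.36
~(α & (ε | β)) = 1 − 0.36 = 0.64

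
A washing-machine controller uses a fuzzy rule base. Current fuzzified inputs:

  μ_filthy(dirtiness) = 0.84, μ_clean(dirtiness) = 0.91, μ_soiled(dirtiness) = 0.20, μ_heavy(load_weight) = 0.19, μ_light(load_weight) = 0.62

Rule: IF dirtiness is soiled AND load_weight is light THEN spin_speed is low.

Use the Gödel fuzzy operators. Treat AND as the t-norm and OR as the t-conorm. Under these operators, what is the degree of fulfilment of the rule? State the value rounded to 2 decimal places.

0.20

firing strength: soiled=0.20, light=0.62; AND[min(a, b)] → w = 0.20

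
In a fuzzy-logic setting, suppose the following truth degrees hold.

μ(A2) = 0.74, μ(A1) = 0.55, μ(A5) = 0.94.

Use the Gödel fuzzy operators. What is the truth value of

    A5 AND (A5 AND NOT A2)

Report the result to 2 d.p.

NOT A2 = 1 − 0.74 = 0.26
A5 AND NOT A2 = min(a, b) on (0.94, 0.26) = 0.26
A5 AND (A5 AND NOT A2) = min(a, b) on (0.94, 0.26) = 0.26

0.26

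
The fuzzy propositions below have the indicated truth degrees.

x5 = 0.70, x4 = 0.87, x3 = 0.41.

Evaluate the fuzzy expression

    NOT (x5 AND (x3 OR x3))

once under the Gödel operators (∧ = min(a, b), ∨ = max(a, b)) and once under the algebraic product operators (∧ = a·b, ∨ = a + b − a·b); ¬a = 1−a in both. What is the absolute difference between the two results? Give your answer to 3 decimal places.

Under Gödel:
  x3 OR x3 = max(a, b) on (0.41, 0.41) = 0.41
  x5 AND (x3 OR x3) = min(a, b) on (0.70, 0.41) = 0.41
  NOT (x5 AND (x3 OR x3)) = 1 − 0.41 = 0.59
  → value = 0.5900
Under algebraic product:
  x3 OR x3 = a + b − a·b on (0.4100, 0.4100) = 0.6519
  x5 AND (x3 OR x3) = a·b on (0.7000, 0.6519) = 0.4563
  NOT (x5 AND (x3 OR x3)) = 1 − 0.4563 = 0.5437
  → value = 0.5437
|0.5900 − 0.5437| = 0.046

0.046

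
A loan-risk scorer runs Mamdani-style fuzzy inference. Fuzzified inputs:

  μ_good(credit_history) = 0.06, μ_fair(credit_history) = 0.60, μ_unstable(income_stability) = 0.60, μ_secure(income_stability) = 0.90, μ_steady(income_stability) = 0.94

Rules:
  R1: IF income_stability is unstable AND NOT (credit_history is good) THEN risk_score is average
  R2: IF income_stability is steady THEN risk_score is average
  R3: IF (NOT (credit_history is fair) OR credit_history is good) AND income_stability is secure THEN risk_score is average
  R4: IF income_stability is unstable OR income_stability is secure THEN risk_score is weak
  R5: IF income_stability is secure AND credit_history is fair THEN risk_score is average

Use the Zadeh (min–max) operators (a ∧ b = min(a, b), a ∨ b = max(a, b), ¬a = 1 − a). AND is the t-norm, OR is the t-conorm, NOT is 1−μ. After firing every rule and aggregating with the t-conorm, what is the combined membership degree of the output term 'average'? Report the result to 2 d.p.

R1: unstable=0.60, ¬good=1−0.06=0.94; AND[min(a, b)] → w = 0.60
R2: steady=0.94 → w = 0.94
R3: (¬fair=1−0.60=0.40 OR good=0.06) = 0.40; AND[min(a, b)] with secure=0.90 → w = 0.40
R4: unstable=0.60, secure=0.90; OR[max(a, b)] → w = 0.90
R5: secure=0.90, fair=0.60; AND[min(a, b)] → w = 0.60
Rules with consequent 'average': {R1, R2, R3, R5} → strengths 0.60, 0.94, 0.40, 0.60
Aggregate via t-conorm [max(a, b)]: 0.94

0.94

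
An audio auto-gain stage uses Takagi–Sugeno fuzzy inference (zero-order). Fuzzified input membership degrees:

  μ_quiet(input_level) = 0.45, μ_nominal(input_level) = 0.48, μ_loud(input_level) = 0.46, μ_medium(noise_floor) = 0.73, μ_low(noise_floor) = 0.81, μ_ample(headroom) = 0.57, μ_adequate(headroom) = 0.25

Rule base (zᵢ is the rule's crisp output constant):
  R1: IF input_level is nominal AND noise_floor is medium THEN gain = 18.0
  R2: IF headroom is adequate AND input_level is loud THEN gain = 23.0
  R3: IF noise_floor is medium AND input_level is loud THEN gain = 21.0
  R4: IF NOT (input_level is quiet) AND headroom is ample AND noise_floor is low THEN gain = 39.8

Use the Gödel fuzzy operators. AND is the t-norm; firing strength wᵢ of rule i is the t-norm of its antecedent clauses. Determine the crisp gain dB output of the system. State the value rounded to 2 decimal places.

26.40

R1 (z=18.0): nominal=0.48, medium=0.73; AND[min(a, b)] → w = 0.48
R2 (z=23.0): adequate=0.25, loud=0.46; AND[min(a, b)] → w = 0.25
R3 (z=21.0): medium=0.73, loud=0.46; AND[min(a, b)] → w = 0.46
R4 (z=39.8): ¬quiet=1−0.45=0.55, ample=0.57, low=0.81; AND[min(a, b)] → w = 0.55
Weighted average = (0.48·18.0 + 0.25·23.0 + 0.46·21.0 + 0.55·39.8) / (0.48 + 0.25 + 0.46 + 0.55)
  = 45.9400 / 1.7400 = 26.40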